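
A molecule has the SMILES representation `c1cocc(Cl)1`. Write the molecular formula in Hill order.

C4H3ClO

Atom tally by fragment:
  furan ring core → C:4 H:4 O:1
  (− 1 ring H displaced by substituents)
  + Cl → Cl:1
Element totals:
  C: 4
  H: 3
  Cl: 1
  O: 1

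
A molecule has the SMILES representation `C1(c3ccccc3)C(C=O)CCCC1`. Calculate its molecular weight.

188.27 g/mol

Atom tally by fragment:
  cyclohexane ring core → C:6 H:12
  (− 2 ring H displaced by substituents)
  + C6H5 → C:6 H:5
  + CHO → C:1 H:1 O:1
Element totals:
  C: 13
  H: 16
  O: 1
Molecular formula: C13H16O.
  M = 13(12.011) + 16(1.008) + 15.999
    = 156.143 + 16.128 + 15.999 = 188.270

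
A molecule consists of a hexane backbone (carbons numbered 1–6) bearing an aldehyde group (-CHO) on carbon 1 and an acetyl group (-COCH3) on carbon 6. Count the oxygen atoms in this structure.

Atom tally by fragment:
  OHCCH2 → C:2 H:3 O:1
  CH2 → C:1 H:2
  CH2 → C:1 H:2
  CH2 → C:1 H:2
  CH2 → C:1 H:2
  CH2COCH3 → C:3 H:5 O:1
Element totals:
  C: 9
  H: 16
  O: 2

2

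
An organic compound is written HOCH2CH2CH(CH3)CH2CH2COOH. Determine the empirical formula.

Atom tally by fragment:
  HOCH2CH2 → C:2 H:5 O:1
  CH(CH3) → C:2 H:4
  CH2 → C:1 H:2
  CH2COOH → C:2 H:3 O:2
Element totals:
  C: 7
  H: 14
  O: 3
Molecular formula: C7H14O3.
gcd of subscripts (7, 14, 3) = 1, so the empirical formula equals the molecular formula.

C7H14O3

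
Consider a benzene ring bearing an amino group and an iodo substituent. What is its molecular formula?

C6H6IN

Atom tally by fragment:
  benzene ring core → C:6 H:6
  (− 2 ring H displaced by substituents)
  + NH2 → N:1 H:2
  + I → I:1
Element totals:
  C: 6
  H: 6
  I: 1
  N: 1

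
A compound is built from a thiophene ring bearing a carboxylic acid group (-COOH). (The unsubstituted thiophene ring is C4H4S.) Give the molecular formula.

C5H4O2S

Atom tally by fragment:
  thiophene ring core → C:4 H:4 S:1
  (− 1 ring H displaced by substituents)
  + COOH → C:1 H:1 O:2
Element totals:
  C: 5
  H: 4
  O: 2
  S: 1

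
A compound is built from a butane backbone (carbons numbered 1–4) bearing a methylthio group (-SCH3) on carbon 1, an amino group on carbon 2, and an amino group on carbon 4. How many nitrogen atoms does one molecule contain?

Atom tally by fragment:
  CH3SCH2 → C:2 H:5 S:1
  CH(NH2) → C:1 H:3 N:1
  CH2 → C:1 H:2
  CH2NH2 → C:1 H:4 N:1
Element totals:
  C: 5
  H: 14
  N: 2
  S: 1

2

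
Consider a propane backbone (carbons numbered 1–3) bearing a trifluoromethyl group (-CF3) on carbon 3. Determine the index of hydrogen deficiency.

0

Atom tally by fragment:
  CH3 → C:1 H:3
  CH2 → C:1 H:2
  CH2CF3 → C:2 H:2 F:3
Element totals:
  C: 4
  H: 7
  F: 3
Molecular formula: C4H7F3.
DoU = (2C + 2 + N − H − X) / 2 = (2·4 + 2 + 0 − 7 − 3) / 2 = 0.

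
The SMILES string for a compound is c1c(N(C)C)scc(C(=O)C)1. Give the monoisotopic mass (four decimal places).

Atom tally by fragment:
  thiophene ring core → C:4 H:4 S:1
  (− 2 ring H displaced by substituents)
  + N(CH3)2 → N:1 C:2 H:6
  + COCH3 → C:2 H:3 O:1
Element totals:
  C: 8
  H: 11
  N: 1
  O: 1
  S: 1
Molecular formula: C8H11NOS.
  M = 8(12.0) + 11(1.007825) + 14.003074 + 15.994915 + 31.972071
    = 96.000000 + 11.086075 + 14.003074 + 15.994915 + 31.972071 = 169.056135

169.0561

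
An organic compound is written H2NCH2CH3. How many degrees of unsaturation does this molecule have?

0

Element totals:
  C: 2
  H: 7
  N: 1
Molecular formula: C2H7N.
DoU = (2C + 2 + N − H − X) / 2 = (2·2 + 2 + 1 − 7 − 0) / 2 = 0.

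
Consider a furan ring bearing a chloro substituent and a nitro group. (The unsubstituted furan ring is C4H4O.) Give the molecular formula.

Atom tally by fragment:
  furan ring core → C:4 H:4 O:1
  (− 2 ring H displaced by substituents)
  + Cl → Cl:1
  + NO2 → N:1 O:2
Element totals:
  C: 4
  H: 2
  Cl: 1
  N: 1
  O: 3

C4H2ClNO3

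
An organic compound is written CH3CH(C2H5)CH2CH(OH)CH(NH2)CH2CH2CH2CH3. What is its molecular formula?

Atom tally by fragment:
  CH3 → C:1 H:3
  CH(C2H5) → C:3 H:6
  CH2 → C:1 H:2
  CH(OH) → C:1 H:2 O:1
  CH(NH2) → C:1 H:3 N:1
  CH2 → C:1 H:2
  CH2 → C:1 H:2
  CH2 → C:1 H:2
  CH3 → C:1 H:3
Element totals:
  C: 11
  H: 25
  N: 1
  O: 1

C11H25NO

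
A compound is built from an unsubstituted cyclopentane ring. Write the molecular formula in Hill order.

Atom tally by fragment:
  cyclopentane ring core → C:5 H:10
Element totals:
  C: 5
  H: 10

C5H10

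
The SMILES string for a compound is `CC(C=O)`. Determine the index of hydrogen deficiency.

1

Atom tally by fragment:
  CH3 → C:1 H:3
  CH2CHO → C:2 H:3 O:1
Element totals:
  C: 3
  H: 6
  O: 1
Molecular formula: C3H6O.
DoU = (2C + 2 + N − H − X) / 2 = (2·3 + 2 + 0 − 6 − 0) / 2 = 1.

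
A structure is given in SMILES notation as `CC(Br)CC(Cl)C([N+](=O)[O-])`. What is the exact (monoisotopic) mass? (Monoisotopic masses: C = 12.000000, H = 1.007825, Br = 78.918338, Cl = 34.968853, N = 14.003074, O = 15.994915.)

Atom tally by fragment:
  CH3 → C:1 H:3
  CH(Br) → C:1 H:1 Br:1
  CH2 → C:1 H:2
  CH(Cl) → C:1 H:1 Cl:1
  CH2NO2 → C:1 H:2 N:1 O:2
Element totals:
  C: 5
  H: 9
  Br: 1
  Cl: 1
  N: 1
  O: 2
Molecular formula: C5H9BrClNO2.
  M = 5(12.0) + 9(1.007825) + 78.918338 + 34.968853 + 14.003074 + 2(15.994915)
    = 60.000000 + 9.070425 + 78.918338 + 34.968853 + 14.003074 + 31.989830 = 228.950520

228.9505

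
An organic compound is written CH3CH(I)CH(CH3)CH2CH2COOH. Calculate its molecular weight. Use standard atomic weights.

Atom tally by fragment:
  CH3 → C:1 H:3
  CH(I) → C:1 H:1 I:1
  CH(CH3) → C:2 H:4
  CH2 → C:1 H:2
  CH2COOH → C:2 H:3 O:2
Element totals:
  C: 7
  H: 13
  I: 1
  O: 2
Molecular formula: C7H13IO2.
  M = 7(12.011) + 13(1.008) + 126.904 + 2(15.999)
    = 84.077 + 13.104 + 126.904 + 31.998 = 256.083

256.08 g/mol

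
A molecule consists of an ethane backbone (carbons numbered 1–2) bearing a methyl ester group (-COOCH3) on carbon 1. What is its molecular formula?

Atom tally by fragment:
  CH3OOCCH2 → C:3 H:5 O:2
  CH3 → C:1 H:3
Element totals:
  C: 4
  H: 8
  O: 2

C4H8O2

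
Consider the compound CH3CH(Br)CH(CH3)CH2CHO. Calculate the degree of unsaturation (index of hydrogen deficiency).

Atom tally by fragment:
  CH3 → C:1 H:3
  CH(Br) → C:1 H:1 Br:1
  CH(CH3) → C:2 H:4
  CH2CHO → C:2 H:3 O:1
Element totals:
  C: 6
  H: 11
  Br: 1
  O: 1
Molecular formula: C6H11BrO.
DoU = (2C + 2 + N − H − X) / 2 = (2·6 + 2 + 0 − 11 − 1) / 2 = 1.

1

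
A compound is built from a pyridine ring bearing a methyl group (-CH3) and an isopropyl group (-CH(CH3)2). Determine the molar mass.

Atom tally by fragment:
  pyridine ring core → C:5 H:5 N:1
  (− 2 ring H displaced by substituents)
  + CH3 → C:1 H:3
  + CH(CH3)2 → C:3 H:7
Element totals:
  C: 9
  H: 13
  N: 1
Molecular formula: C9H13N.
  M = 9(12.011) + 13(1.008) + 14.007
    = 108.099 + 13.104 + 14.007 = 135.210

135.21 g/mol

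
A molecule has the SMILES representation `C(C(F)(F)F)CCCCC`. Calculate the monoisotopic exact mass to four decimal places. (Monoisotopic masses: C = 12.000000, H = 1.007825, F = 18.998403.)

Atom tally by fragment:
  F3CCH2 → C:2 H:2 F:3
  CH2 → C:1 H:2
  CH2 → C:1 H:2
  CH2 → C:1 H:2
  CH2 → C:1 H:2
  CH3 → C:1 H:3
Element totals:
  C: 7
  H: 13
  F: 3
Molecular formula: C7H13F3.
  M = 7(12.0) + 13(1.007825) + 3(18.998403)
    = 84.000000 + 13.101725 + 56.995209 = 154.096934

154.0969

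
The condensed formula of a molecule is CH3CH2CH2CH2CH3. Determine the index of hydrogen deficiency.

Element totals:
  C: 5
  H: 12
Molecular formula: C5H12.
DoU = (2C + 2 + N − H − X) / 2 = (2·5 + 2 + 0 − 12 − 0) / 2 = 0.

0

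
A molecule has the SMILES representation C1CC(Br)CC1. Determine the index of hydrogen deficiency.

1

Atom tally by fragment:
  cyclopentane ring core → C:5 H:10
  (− 1 ring H displaced by substituents)
  + Br → Br:1
Element totals:
  C: 5
  H: 9
  Br: 1
Molecular formula: C5H9Br.
DoU = (2C + 2 + N − H − X) / 2 = (2·5 + 2 + 0 − 9 − 1) / 2 = 1.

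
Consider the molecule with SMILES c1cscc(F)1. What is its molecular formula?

C4H3FS

Atom tally by fragment:
  thiophene ring core → C:4 H:4 S:1
  (− 1 ring H displaced by substituents)
  + F → F:1
Element totals:
  C: 4
  H: 3
  F: 1
  S: 1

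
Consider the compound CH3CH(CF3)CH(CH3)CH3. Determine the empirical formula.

C6H11F3

Atom tally by fragment:
  CH3 → C:1 H:3
  CH(CF3) → C:2 H:1 F:3
  CH(CH3) → C:2 H:4
  CH3 → C:1 H:3
Element totals:
  C: 6
  H: 11
  F: 3
Molecular formula: C6H11F3.
gcd of subscripts (6, 3, 11) = 1, so the empirical formula equals the molecular formula.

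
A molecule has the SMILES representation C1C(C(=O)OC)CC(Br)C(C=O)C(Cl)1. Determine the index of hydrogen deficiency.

3

Atom tally by fragment:
  cyclohexane ring core → C:6 H:12
  (− 4 ring H displaced by substituents)
  + COOCH3 → C:2 H:3 O:2
  + Br → Br:1
  + CHO → C:1 H:1 O:1
  + Cl → Cl:1
Element totals:
  C: 9
  H: 12
  Br: 1
  Cl: 1
  O: 3
Molecular formula: C9H12BrClO3.
DoU = (2C + 2 + N − H − X) / 2 = (2·9 + 2 + 0 − 12 − 2) / 2 = 3.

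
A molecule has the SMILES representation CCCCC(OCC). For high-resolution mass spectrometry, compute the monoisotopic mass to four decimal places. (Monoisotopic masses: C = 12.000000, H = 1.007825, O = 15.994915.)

Atom tally by fragment:
  CH3 → C:1 H:3
  CH2 → C:1 H:2
  CH2 → C:1 H:2
  CH2 → C:1 H:2
  CH2OC2H5 → C:3 H:7 O:1
Element totals:
  C: 7
  H: 16
  O: 1
Molecular formula: C7H16O.
  M = 7(12.0) + 16(1.007825) + 15.994915
    = 84.000000 + 16.125200 + 15.994915 = 116.120115

116.1201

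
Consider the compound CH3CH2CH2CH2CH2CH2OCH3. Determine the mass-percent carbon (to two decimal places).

72.35%

Element totals:
  C: 7
  H: 16
  O: 1
Molecular formula: C7H16O.
Molar mass = 116.204 g/mol.
Mass from C: 7 × 12.011 = 84.077 g/mol.
%C = 84.077 / 116.204 × 100 = 72.35%.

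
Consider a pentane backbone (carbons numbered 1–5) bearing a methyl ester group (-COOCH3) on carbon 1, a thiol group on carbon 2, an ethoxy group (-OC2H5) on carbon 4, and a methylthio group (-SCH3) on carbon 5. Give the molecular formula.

C10H20O3S2

Atom tally by fragment:
  CH3OOCCH2 → C:3 H:5 O:2
  CH(SH) → C:1 H:2 S:1
  CH2 → C:1 H:2
  CH(OC2H5) → C:3 H:6 O:1
  CH2SCH3 → C:2 H:5 S:1
Element totals:
  C: 10
  H: 20
  O: 3
  S: 2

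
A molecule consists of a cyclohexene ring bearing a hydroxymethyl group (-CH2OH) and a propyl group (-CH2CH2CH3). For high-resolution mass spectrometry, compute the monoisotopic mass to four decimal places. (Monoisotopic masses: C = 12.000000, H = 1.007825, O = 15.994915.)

Atom tally by fragment:
  cyclohexene ring core → C:6 H:10
  (− 2 ring H displaced by substituents)
  + CH2OH → C:1 H:3 O:1
  + CH2CH2CH3 → C:3 H:7
Element totals:
  C: 10
  H: 18
  O: 1
Molecular formula: C10H18O.
  M = 10(12.0) + 18(1.007825) + 15.994915
    = 120.000000 + 18.140850 + 15.994915 = 154.135765

154.1358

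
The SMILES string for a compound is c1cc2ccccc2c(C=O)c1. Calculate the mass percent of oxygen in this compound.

10.24%

Atom tally by fragment:
  naphthalene ring system core → C:10 H:8
  (− 1 ring H displaced by substituents)
  + CHO → C:1 H:1 O:1
Element totals:
  C: 11
  H: 8
  O: 1
Molecular formula: C11H8O.
Molar mass = 156.184 g/mol.
Mass from O: 1 × 15.999 = 15.999 g/mol.
%O = 15.999 / 156.184 × 100 = 10.24%.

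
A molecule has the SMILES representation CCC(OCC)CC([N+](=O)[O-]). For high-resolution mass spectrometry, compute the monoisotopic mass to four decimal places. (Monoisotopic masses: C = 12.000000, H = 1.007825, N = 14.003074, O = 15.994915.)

161.1052

Atom tally by fragment:
  CH3 → C:1 H:3
  CH2 → C:1 H:2
  CH(OC2H5) → C:3 H:6 O:1
  CH2 → C:1 H:2
  CH2NO2 → C:1 H:2 N:1 O:2
Element totals:
  C: 7
  H: 15
  N: 1
  O: 3
Molecular formula: C7H15NO3.
  M = 7(12.0) + 15(1.007825) + 14.003074 + 3(15.994915)
    = 84.000000 + 15.117375 + 14.003074 + 47.984745 = 161.105194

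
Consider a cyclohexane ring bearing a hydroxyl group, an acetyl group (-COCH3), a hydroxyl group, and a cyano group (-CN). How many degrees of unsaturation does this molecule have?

4

Atom tally by fragment:
  cyclohexane ring core → C:6 H:12
  (− 4 ring H displaced by substituents)
  + OH → O:1 H:1
  + COCH3 → C:2 H:3 O:1
  + OH → O:1 H:1
  + CN → C:1 N:1
Element totals:
  C: 9
  H: 13
  N: 1
  O: 3
Molecular formula: C9H13NO3.
DoU = (2C + 2 + N − H − X) / 2 = (2·9 + 2 + 1 − 13 − 0) / 2 = 4.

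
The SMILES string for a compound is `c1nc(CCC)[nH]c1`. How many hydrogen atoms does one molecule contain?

Atom tally by fragment:
  imidazole ring core → C:3 H:4 N:2
  (− 1 ring H displaced by substituents)
  + CH2CH2CH3 → C:3 H:7
Element totals:
  C: 6
  H: 10
  N: 2

10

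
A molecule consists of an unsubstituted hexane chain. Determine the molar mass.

Atom tally by fragment:
  CH3 → C:1 H:3
  CH2 → C:1 H:2
  CH2 → C:1 H:2
  CH2 → C:1 H:2
  CH2 → C:1 H:2
  CH3 → C:1 H:3
Element totals:
  C: 6
  H: 14
Molecular formula: C6H14.
  M = 6(12.011) + 14(1.008)
    = 72.066 + 14.112 = 86.178

86.18 g/mol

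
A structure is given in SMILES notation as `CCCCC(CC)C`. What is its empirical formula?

Atom tally by fragment:
  CH3 → C:1 H:3
  CH2 → C:1 H:2
  CH2 → C:1 H:2
  CH2 → C:1 H:2
  CH(C2H5) → C:3 H:6
  CH3 → C:1 H:3
Element totals:
  C: 8
  H: 18
Molecular formula: C8H18.
gcd of subscripts = 2; dividing each by 2:
  C: 8/2 = 4
  H: 18/2 = 9

C4H9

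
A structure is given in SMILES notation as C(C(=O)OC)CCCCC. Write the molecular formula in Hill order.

Atom tally by fragment:
  CH3OOCCH2 → C:3 H:5 O:2
  CH2 → C:1 H:2
  CH2 → C:1 H:2
  CH2 → C:1 H:2
  CH2 → C:1 H:2
  CH3 → C:1 H:3
Element totals:
  C: 8
  H: 16
  O: 2

C8H16O2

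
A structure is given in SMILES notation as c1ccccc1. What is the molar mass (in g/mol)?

78.11 g/mol

Atom tally by fragment:
  benzene ring core → C:6 H:6
Element totals:
  C: 6
  H: 6
Molecular formula: C6H6.
  M = 6(12.011) + 6(1.008)
    = 72.066 + 6.048 = 78.114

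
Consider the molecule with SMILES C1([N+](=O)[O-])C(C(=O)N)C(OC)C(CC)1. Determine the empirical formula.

C4H7NO2

Atom tally by fragment:
  cyclobutane ring core → C:4 H:8
  (− 4 ring H displaced by substituents)
  + NO2 → N:1 O:2
  + CONH2 → C:1 H:2 O:1 N:1
  + OCH3 → C:1 H:3 O:1
  + C2H5 → C:2 H:5
Element totals:
  C: 8
  H: 14
  N: 2
  O: 4
Molecular formula: C8H14N2O4.
gcd of subscripts = 2; dividing each by 2:
  C: 8/2 = 4
  H: 14/2 = 7
  N: 2/2 = 1
  O: 4/2 = 2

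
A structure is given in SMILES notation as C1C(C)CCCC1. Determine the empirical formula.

Atom tally by fragment:
  cyclohexane ring core → C:6 H:12
  (− 1 ring H displaced by substituents)
  + CH3 → C:1 H:3
Element totals:
  C: 7
  H: 14
Molecular formula: C7H14.
gcd of subscripts = 7; dividing each by 7:
  C: 7/7 = 1
  H: 14/7 = 2

CH2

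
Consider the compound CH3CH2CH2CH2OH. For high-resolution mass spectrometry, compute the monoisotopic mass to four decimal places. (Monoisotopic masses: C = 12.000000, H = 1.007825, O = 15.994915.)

74.0732

Element totals:
  C: 4
  H: 10
  O: 1
Molecular formula: C4H10O.
  M = 4(12.0) + 10(1.007825) + 15.994915
    = 48.000000 + 10.078250 + 15.994915 = 74.073165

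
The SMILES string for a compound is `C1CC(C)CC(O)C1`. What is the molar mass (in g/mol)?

Atom tally by fragment:
  cyclohexane ring core → C:6 H:12
  (− 2 ring H displaced by substituents)
  + CH3 → C:1 H:3
  + OH → O:1 H:1
Element totals:
  C: 7
  H: 14
  O: 1
Molecular formula: C7H14O.
  M = 7(12.011) + 14(1.008) + 15.999
    = 84.077 + 14.112 + 15.999 = 114.188

114.19 g/mol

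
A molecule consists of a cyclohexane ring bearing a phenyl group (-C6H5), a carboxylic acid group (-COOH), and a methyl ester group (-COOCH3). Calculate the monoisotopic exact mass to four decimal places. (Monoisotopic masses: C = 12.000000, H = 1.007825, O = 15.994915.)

262.1205

Atom tally by fragment:
  cyclohexane ring core → C:6 H:12
  (− 3 ring H displaced by substituents)
  + C6H5 → C:6 H:5
  + COOH → C:1 H:1 O:2
  + COOCH3 → C:2 H:3 O:2
Element totals:
  C: 15
  H: 18
  O: 4
Molecular formula: C15H18O4.
  M = 15(12.0) + 18(1.007825) + 4(15.994915)
    = 180.000000 + 18.140850 + 63.979660 = 262.120510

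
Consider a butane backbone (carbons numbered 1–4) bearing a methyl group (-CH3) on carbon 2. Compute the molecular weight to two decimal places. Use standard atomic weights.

Atom tally by fragment:
  CH3 → C:1 H:3
  CH(CH3) → C:2 H:4
  CH2 → C:1 H:2
  CH3 → C:1 H:3
Element totals:
  C: 5
  H: 12
Molecular formula: C5H12.
  M = 5(12.011) + 12(1.008)
    = 60.055 + 12.096 = 72.151

72.15 g/mol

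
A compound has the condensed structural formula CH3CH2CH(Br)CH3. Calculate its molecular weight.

Atom tally by fragment:
  CH3 → C:1 H:3
  CH2 → C:1 H:2
  CH(Br) → C:1 H:1 Br:1
  CH3 → C:1 H:3
Element totals:
  C: 4
  H: 9
  Br: 1
Molecular formula: C4H9Br.
  M = 4(12.011) + 9(1.008) + 79.904
    = 48.044 + 9.072 + 79.904 = 137.020

137.02 g/mol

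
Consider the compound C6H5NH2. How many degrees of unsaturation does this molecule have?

Atom tally by fragment:
  benzene ring core → C:6 H:6
  (− 1 ring H displaced by substituents)
  + NH2 → N:1 H:2
Element totals:
  C: 6
  H: 7
  N: 1
Molecular formula: C6H7N.
DoU = (2C + 2 + N − H − X) / 2 = (2·6 + 2 + 1 − 7 − 0) / 2 = 4.

4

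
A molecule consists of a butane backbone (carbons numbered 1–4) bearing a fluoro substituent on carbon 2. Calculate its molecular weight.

Atom tally by fragment:
  CH3 → C:1 H:3
  CH(F) → C:1 H:1 F:1
  CH2 → C:1 H:2
  CH3 → C:1 H:3
Element totals:
  C: 4
  H: 9
  F: 1
Molecular formula: C4H9F.
  M = 4(12.011) + 9(1.008) + 18.998
    = 48.044 + 9.072 + 18.998 = 76.114

76.11 g/mol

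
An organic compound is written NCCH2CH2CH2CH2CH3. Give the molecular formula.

C6H11N

Atom tally by fragment:
  NCCH2 → C:2 H:2 N:1
  CH2 → C:1 H:2
  CH2 → C:1 H:2
  CH2 → C:1 H:2
  CH3 → C:1 H:3
Element totals:
  C: 6
  H: 11
  N: 1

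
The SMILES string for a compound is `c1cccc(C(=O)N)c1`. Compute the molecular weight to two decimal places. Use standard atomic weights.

Atom tally by fragment:
  benzene ring core → C:6 H:6
  (− 1 ring H displaced by substituents)
  + CONH2 → C:1 H:2 O:1 N:1
Element totals:
  C: 7
  H: 7
  N: 1
  O: 1
Molecular formula: C7H7NO.
  M = 7(12.011) + 7(1.008) + 14.007 + 15.999
    = 84.077 + 7.056 + 14.007 + 15.999 = 121.139

121.14 g/mol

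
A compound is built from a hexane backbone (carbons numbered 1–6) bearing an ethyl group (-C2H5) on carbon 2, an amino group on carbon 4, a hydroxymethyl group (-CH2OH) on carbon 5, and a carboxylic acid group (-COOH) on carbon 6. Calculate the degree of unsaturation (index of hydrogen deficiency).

1

Atom tally by fragment:
  CH3 → C:1 H:3
  CH(C2H5) → C:3 H:6
  CH2 → C:1 H:2
  CH(NH2) → C:1 H:3 N:1
  CH(CH2OH) → C:2 H:4 O:1
  CH2COOH → C:2 H:3 O:2
Element totals:
  C: 10
  H: 21
  N: 1
  O: 3
Molecular formula: C10H21NO3.
DoU = (2C + 2 + N − H − X) / 2 = (2·10 + 2 + 1 − 21 − 0) / 2 = 1.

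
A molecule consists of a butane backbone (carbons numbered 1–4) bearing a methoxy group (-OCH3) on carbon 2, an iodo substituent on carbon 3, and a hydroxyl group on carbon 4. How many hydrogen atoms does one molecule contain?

11

Atom tally by fragment:
  CH3 → C:1 H:3
  CH(OCH3) → C:2 H:4 O:1
  CH(I) → C:1 H:1 I:1
  CH2OH → C:1 H:3 O:1
Element totals:
  C: 5
  H: 11
  I: 1
  O: 2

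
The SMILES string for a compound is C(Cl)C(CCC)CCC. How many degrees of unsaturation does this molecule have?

0

Atom tally by fragment:
  ClCH2 → C:1 H:2 Cl:1
  CH(CH2CH2CH3) → C:4 H:8
  CH2 → C:1 H:2
  CH2 → C:1 H:2
  CH3 → C:1 H:3
Element totals:
  C: 8
  H: 17
  Cl: 1
Molecular formula: C8H17Cl.
DoU = (2C + 2 + N − H − X) / 2 = (2·8 + 2 + 0 − 17 − 1) / 2 = 0.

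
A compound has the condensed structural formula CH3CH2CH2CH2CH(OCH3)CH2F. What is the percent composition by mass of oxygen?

11.92%

Atom tally by fragment:
  CH3 → C:1 H:3
  CH2 → C:1 H:2
  CH2 → C:1 H:2
  CH2 → C:1 H:2
  CH(OCH3) → C:2 H:4 O:1
  CH2F → C:1 H:2 F:1
Element totals:
  C: 7
  H: 15
  F: 1
  O: 1
Molecular formula: C7H15FO.
Molar mass = 134.194 g/mol.
Mass from O: 1 × 15.999 = 15.999 g/mol.
%O = 15.999 / 134.194 × 100 = 11.92%.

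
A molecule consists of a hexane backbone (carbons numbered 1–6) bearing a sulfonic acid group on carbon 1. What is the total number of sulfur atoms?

Atom tally by fragment:
  HO3SCH2 → C:1 H:3 S:1 O:3
  CH2 → C:1 H:2
  CH2 → C:1 H:2
  CH2 → C:1 H:2
  CH2 → C:1 H:2
  CH3 → C:1 H:3
Element totals:
  C: 6
  H: 14
  O: 3
  S: 1

1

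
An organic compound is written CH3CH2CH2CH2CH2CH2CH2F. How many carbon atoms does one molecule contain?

7

Element totals:
  C: 7
  H: 15
  F: 1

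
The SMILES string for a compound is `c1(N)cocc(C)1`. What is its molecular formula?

Atom tally by fragment:
  furan ring core → C:4 H:4 O:1
  (− 2 ring H displaced by substituents)
  + NH2 → N:1 H:2
  + CH3 → C:1 H:3
Element totals:
  C: 5
  H: 7
  N: 1
  O: 1

C5H7NO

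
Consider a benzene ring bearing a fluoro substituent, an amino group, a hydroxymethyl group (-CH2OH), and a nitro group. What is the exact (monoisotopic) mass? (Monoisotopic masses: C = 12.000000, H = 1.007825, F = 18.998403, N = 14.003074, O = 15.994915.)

186.0441

Atom tally by fragment:
  benzene ring core → C:6 H:6
  (− 4 ring H displaced by substituents)
  + F → F:1
  + NH2 → N:1 H:2
  + CH2OH → C:1 H:3 O:1
  + NO2 → N:1 O:2
Element totals:
  C: 7
  H: 7
  F: 1
  N: 2
  O: 3
Molecular formula: C7H7FN2O3.
  M = 7(12.0) + 7(1.007825) + 18.998403 + 2(14.003074) + 3(15.994915)
    = 84.000000 + 7.054775 + 18.998403 + 28.006148 + 47.984745 = 186.044071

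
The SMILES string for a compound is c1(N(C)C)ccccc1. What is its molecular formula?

C8H11N

Atom tally by fragment:
  benzene ring core → C:6 H:6
  (− 1 ring H displaced by substituents)
  + N(CH3)2 → N:1 C:2 H:6
Element totals:
  C: 8
  H: 11
  N: 1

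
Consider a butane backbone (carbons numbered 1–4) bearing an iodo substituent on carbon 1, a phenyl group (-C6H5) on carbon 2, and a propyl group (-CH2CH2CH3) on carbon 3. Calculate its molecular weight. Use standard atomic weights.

302.20 g/mol

Atom tally by fragment:
  ICH2 → C:1 H:2 I:1
  CH(C6H5) → C:7 H:6
  CH(CH2CH2CH3) → C:4 H:8
  CH3 → C:1 H:3
Element totals:
  C: 13
  H: 19
  I: 1
Molecular formula: C13H19I.
  M = 13(12.011) + 19(1.008) + 126.904
    = 156.143 + 19.152 + 126.904 = 302.199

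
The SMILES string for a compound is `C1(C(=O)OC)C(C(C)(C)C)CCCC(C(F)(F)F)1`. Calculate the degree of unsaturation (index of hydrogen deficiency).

Atom tally by fragment:
  cyclohexane ring core → C:6 H:12
  (− 3 ring H displaced by substituents)
  + COOCH3 → C:2 H:3 O:2
  + C(CH3)3 → C:4 H:9
  + CF3 → C:1 F:3
Element totals:
  C: 13
  H: 21
  F: 3
  O: 2
Molecular formula: C13H21F3O2.
DoU = (2C + 2 + N − H − X) / 2 = (2·13 + 2 + 0 − 21 − 3) / 2 = 2.

2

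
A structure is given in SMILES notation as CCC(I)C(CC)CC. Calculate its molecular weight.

Atom tally by fragment:
  CH3 → C:1 H:3
  CH2 → C:1 H:2
  CH(I) → C:1 H:1 I:1
  CH(C2H5) → C:3 H:6
  CH2 → C:1 H:2
  CH3 → C:1 H:3
Element totals:
  C: 8
  H: 17
  I: 1
Molecular formula: C8H17I.
  M = 8(12.011) + 17(1.008) + 126.904
    = 96.088 + 17.136 + 126.904 = 240.128

240.13 g/mol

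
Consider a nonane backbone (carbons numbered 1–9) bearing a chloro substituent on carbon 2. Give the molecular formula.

Atom tally by fragment:
  CH3 → C:1 H:3
  CH(Cl) → C:1 H:1 Cl:1
  CH2 → C:1 H:2
  CH2 → C:1 H:2
  CH2 → C:1 H:2
  CH2 → C:1 H:2
  CH2 → C:1 H:2
  CH2 → C:1 H:2
  CH3 → C:1 H:3
Element totals:
  C: 9
  H: 19
  Cl: 1

C9H19Cl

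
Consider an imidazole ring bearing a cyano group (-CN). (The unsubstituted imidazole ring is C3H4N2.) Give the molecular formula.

Atom tally by fragment:
  imidazole ring core → C:3 H:4 N:2
  (− 1 ring H displaced by substituents)
  + CN → C:1 N:1
Element totals:
  C: 4
  H: 3
  N: 3

C4H3N3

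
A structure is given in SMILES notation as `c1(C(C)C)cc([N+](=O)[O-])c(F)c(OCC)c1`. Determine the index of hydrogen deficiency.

5

Atom tally by fragment:
  benzene ring core → C:6 H:6
  (− 4 ring H displaced by substituents)
  + CH(CH3)2 → C:3 H:7
  + NO2 → N:1 O:2
  + F → F:1
  + OC2H5 → C:2 H:5 O:1
Element totals:
  C: 11
  H: 14
  F: 1
  N: 1
  O: 3
Molecular formula: C11H14FNO3.
DoU = (2C + 2 + N − H − X) / 2 = (2·11 + 2 + 1 − 14 − 1) / 2 = 5.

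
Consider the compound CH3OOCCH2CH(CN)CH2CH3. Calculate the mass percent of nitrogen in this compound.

9.92%

Element totals:
  C: 7
  H: 11
  N: 1
  O: 2
Molecular formula: C7H11NO2.
Molar mass = 141.170 g/mol.
Mass from N: 1 × 14.007 = 14.007 g/mol.
%N = 14.007 / 141.170 × 100 = 9.92%.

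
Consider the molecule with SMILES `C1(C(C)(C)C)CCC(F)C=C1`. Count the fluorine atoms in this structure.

Atom tally by fragment:
  cyclohexene ring core → C:6 H:10
  (− 2 ring H displaced by substituents)
  + C(CH3)3 → C:4 H:9
  + F → F:1
Element totals:
  C: 10
  H: 17
  F: 1

1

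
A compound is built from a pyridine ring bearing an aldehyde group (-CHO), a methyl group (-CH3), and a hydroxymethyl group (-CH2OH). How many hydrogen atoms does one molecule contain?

9

Atom tally by fragment:
  pyridine ring core → C:5 H:5 N:1
  (− 3 ring H displaced by substituents)
  + CHO → C:1 H:1 O:1
  + CH3 → C:1 H:3
  + CH2OH → C:1 H:3 O:1
Element totals:
  C: 8
  H: 9
  N: 1
  O: 2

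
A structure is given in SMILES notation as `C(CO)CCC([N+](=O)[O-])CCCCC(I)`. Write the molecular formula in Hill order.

Atom tally by fragment:
  HOCH2CH2 → C:2 H:5 O:1
  CH2 → C:1 H:2
  CH2 → C:1 H:2
  CH(NO2) → C:1 H:1 N:1 O:2
  CH2 → C:1 H:2
  CH2 → C:1 H:2
  CH2 → C:1 H:2
  CH2 → C:1 H:2
  CH2I → C:1 H:2 I:1
Element totals:
  C: 10
  H: 20
  I: 1
  N: 1
  O: 3

C10H20INO3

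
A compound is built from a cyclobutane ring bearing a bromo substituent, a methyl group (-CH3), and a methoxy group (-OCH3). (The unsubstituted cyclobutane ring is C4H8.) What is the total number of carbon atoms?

6

Atom tally by fragment:
  cyclobutane ring core → C:4 H:8
  (− 3 ring H displaced by substituents)
  + Br → Br:1
  + CH3 → C:1 H:3
  + OCH3 → C:1 H:3 O:1
Element totals:
  C: 6
  H: 11
  Br: 1
  O: 1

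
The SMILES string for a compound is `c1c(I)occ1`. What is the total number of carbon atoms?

Atom tally by fragment:
  furan ring core → C:4 H:4 O:1
  (− 1 ring H displaced by substituents)
  + I → I:1
Element totals:
  C: 4
  H: 3
  I: 1
  O: 1

4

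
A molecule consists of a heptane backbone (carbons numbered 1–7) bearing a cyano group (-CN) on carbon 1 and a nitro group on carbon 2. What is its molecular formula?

C8H14N2O2

Atom tally by fragment:
  NCCH2 → C:2 H:2 N:1
  CH(NO2) → C:1 H:1 N:1 O:2
  CH2 → C:1 H:2
  CH2 → C:1 H:2
  CH2 → C:1 H:2
  CH2 → C:1 H:2
  CH3 → C:1 H:3
Element totals:
  C: 8
  H: 14
  N: 2
  O: 2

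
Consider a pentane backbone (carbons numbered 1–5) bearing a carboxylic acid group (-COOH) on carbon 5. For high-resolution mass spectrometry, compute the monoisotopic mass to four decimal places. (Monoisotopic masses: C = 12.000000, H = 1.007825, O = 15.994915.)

Atom tally by fragment:
  CH3 → C:1 H:3
  CH2 → C:1 H:2
  CH2 → C:1 H:2
  CH2 → C:1 H:2
  CH2COOH → C:2 H:3 O:2
Element totals:
  C: 6
  H: 12
  O: 2
Molecular formula: C6H12O2.
  M = 6(12.0) + 12(1.007825) + 2(15.994915)
    = 72.000000 + 12.093900 + 31.989830 = 116.083730

116.0837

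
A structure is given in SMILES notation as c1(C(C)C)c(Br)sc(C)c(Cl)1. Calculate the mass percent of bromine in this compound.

31.51%

Atom tally by fragment:
  thiophene ring core → C:4 H:4 S:1
  (− 4 ring H displaced by substituents)
  + CH(CH3)2 → C:3 H:7
  + Br → Br:1
  + CH3 → C:1 H:3
  + Cl → Cl:1
Element totals:
  C: 8
  H: 10
  Br: 1
  Cl: 1
  S: 1
Molecular formula: C8H10BrClS.
Molar mass = 253.582 g/mol.
Mass from Br: 1 × 79.904 = 79.904 g/mol.
%Br = 79.904 / 253.582 × 100 = 31.51%.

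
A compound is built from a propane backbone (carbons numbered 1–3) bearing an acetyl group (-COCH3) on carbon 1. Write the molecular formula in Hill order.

Atom tally by fragment:
  CH3COCH2 → C:3 H:5 O:1
  CH2 → C:1 H:2
  CH3 → C:1 H:3
Element totals:
  C: 5
  H: 10
  O: 1

C5H10O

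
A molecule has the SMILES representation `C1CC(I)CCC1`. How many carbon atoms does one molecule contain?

Atom tally by fragment:
  cyclohexane ring core → C:6 H:12
  (− 1 ring H displaced by substituents)
  + I → I:1
Element totals:
  C: 6
  H: 11
  I: 1

6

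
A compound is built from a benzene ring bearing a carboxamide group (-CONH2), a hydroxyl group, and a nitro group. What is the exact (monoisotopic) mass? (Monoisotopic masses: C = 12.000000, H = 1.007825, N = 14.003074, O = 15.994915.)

Atom tally by fragment:
  benzene ring core → C:6 H:6
  (− 3 ring H displaced by substituents)
  + CONH2 → C:1 H:2 O:1 N:1
  + OH → O:1 H:1
  + NO2 → N:1 O:2
Element totals:
  C: 7
  H: 6
  N: 2
  O: 4
Molecular formula: C7H6N2O4.
  M = 7(12.0) + 6(1.007825) + 2(14.003074) + 4(15.994915)
    = 84.000000 + 6.046950 + 28.006148 + 63.979660 = 182.032758

182.0328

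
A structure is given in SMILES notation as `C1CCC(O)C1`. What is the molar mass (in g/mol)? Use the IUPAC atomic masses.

86.13 g/mol

Atom tally by fragment:
  cyclopentane ring core → C:5 H:10
  (− 1 ring H displaced by substituents)
  + OH → O:1 H:1
Element totals:
  C: 5
  H: 10
  O: 1
Molecular formula: C5H10O.
  M = 5(12.011) + 10(1.008) + 15.999
    = 60.055 + 10.080 + 15.999 = 86.134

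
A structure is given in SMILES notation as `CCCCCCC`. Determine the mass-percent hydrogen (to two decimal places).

16.10%

Atom tally by fragment:
  CH3 → C:1 H:3
  CH2 → C:1 H:2
  CH2 → C:1 H:2
  CH2 → C:1 H:2
  CH2 → C:1 H:2
  CH2 → C:1 H:2
  CH3 → C:1 H:3
Element totals:
  C: 7
  H: 16
Molecular formula: C7H16.
Molar mass = 100.205 g/mol.
Mass from H: 16 × 1.008 = 16.128 g/mol.
%H = 16.128 / 100.205 × 100 = 16.10%.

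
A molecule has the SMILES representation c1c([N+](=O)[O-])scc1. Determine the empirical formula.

Atom tally by fragment:
  thiophene ring core → C:4 H:4 S:1
  (− 1 ring H displaced by substituents)
  + NO2 → N:1 O:2
Element totals:
  C: 4
  H: 3
  N: 1
  O: 2
  S: 1
Molecular formula: C4H3NO2S.
gcd of subscripts (4, 3, 1, 2, 1) = 1, so the empirical formula equals the molecular formula.

C4H3NO2S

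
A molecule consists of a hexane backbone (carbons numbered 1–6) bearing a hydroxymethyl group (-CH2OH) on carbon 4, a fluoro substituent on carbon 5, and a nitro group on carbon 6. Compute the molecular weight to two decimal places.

Atom tally by fragment:
  CH3 → C:1 H:3
  CH2 → C:1 H:2
  CH2 → C:1 H:2
  CH(CH2OH) → C:2 H:4 O:1
  CH(F) → C:1 H:1 F:1
  CH2NO2 → C:1 H:2 N:1 O:2
Element totals:
  C: 7
  H: 14
  F: 1
  N: 1
  O: 3
Molecular formula: C7H14FNO3.
  M = 7(12.011) + 14(1.008) + 18.998 + 14.007 + 3(15.999)
    = 84.077 + 14.112 + 18.998 + 14.007 + 47.997 = 179.191

179.19 g/mol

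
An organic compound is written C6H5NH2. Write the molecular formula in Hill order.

C6H7N

Atom tally by fragment:
  benzene ring core → C:6 H:6
  (− 1 ring H displaced by substituents)
  + NH2 → N:1 H:2
Element totals:
  C: 6
  H: 7
  N: 1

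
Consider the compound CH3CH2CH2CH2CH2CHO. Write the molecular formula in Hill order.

Atom tally by fragment:
  CH3 → C:1 H:3
  CH2 → C:1 H:2
  CH2 → C:1 H:2
  CH2 → C:1 H:2
  CH2CHO → C:2 H:3 O:1
Element totals:
  C: 6
  H: 12
  O: 1

C6H12O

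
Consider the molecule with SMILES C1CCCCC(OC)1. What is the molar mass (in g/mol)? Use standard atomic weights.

114.19 g/mol

Atom tally by fragment:
  cyclohexane ring core → C:6 H:12
  (− 1 ring H displaced by substituents)
  + OCH3 → C:1 H:3 O:1
Element totals:
  C: 7
  H: 14
  O: 1
Molecular formula: C7H14O.
  M = 7(12.011) + 14(1.008) + 15.999
    = 84.077 + 14.112 + 15.999 = 114.188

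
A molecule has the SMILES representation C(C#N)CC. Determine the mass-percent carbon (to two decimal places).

69.52%

Atom tally by fragment:
  NCCH2 → C:2 H:2 N:1
  CH2 → C:1 H:2
  CH3 → C:1 H:3
Element totals:
  C: 4
  H: 7
  N: 1
Molecular formula: C4H7N.
Molar mass = 69.107 g/mol.
Mass from C: 4 × 12.011 = 48.044 g/mol.
%C = 48.044 / 69.107 × 100 = 69.52%.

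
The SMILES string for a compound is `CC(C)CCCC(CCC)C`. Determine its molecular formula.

Atom tally by fragment:
  CH3 → C:1 H:3
  CH(CH3) → C:2 H:4
  CH2 → C:1 H:2
  CH2 → C:1 H:2
  CH2 → C:1 H:2
  CH(CH2CH2CH3) → C:4 H:8
  CH3 → C:1 H:3
Element totals:
  C: 11
  H: 24

C11H24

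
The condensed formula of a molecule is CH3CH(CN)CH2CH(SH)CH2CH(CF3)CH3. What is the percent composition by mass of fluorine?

Atom tally by fragment:
  CH3 → C:1 H:3
  CH(CN) → C:2 H:1 N:1
  CH2 → C:1 H:2
  CH(SH) → C:1 H:2 S:1
  CH2 → C:1 H:2
  CH(CF3) → C:2 H:1 F:3
  CH3 → C:1 H:3
Element totals:
  C: 9
  H: 14
  F: 3
  N: 1
  S: 1
Molecular formula: C9H14F3NS.
Molar mass = 225.272 g/mol.
Mass from F: 3 × 18.998 = 56.994 g/mol.
%F = 56.994 / 225.272 × 100 = 25.30%.

25.30%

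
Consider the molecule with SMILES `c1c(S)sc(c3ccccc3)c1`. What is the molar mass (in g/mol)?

Atom tally by fragment:
  thiophene ring core → C:4 H:4 S:1
  (− 2 ring H displaced by substituents)
  + SH → S:1 H:1
  + C6H5 → C:6 H:5
Element totals:
  C: 10
  H: 8
  S: 2
Molecular formula: C10H8S2.
  M = 10(12.011) + 8(1.008) + 2(32.06)
    = 120.110 + 8.064 + 64.120 = 192.294

192.29 g/mol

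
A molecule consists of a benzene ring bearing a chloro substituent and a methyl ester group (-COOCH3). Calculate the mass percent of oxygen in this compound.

Atom tally by fragment:
  benzene ring core → C:6 H:6
  (− 2 ring H displaced by substituents)
  + Cl → Cl:1
  + COOCH3 → C:2 H:3 O:2
Element totals:
  C: 8
  H: 7
  Cl: 1
  O: 2
Molecular formula: C8H7ClO2.
Molar mass = 170.592 g/mol.
Mass from O: 2 × 15.999 = 31.998 g/mol.
%O = 31.998 / 170.592 × 100 = 18.76%.

18.76%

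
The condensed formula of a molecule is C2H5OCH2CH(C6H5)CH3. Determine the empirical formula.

C11H16O

Atom tally by fragment:
  C2H5OCH2 → C:3 H:7 O:1
  CH(C6H5) → C:7 H:6
  CH3 → C:1 H:3
Element totals:
  C: 11
  H: 16
  O: 1
Molecular formula: C11H16O.
gcd of subscripts (11, 16, 1) = 1, so the empirical formula equals the molecular formula.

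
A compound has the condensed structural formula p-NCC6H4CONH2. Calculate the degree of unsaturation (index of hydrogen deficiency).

Element totals:
  C: 8
  H: 6
  N: 2
  O: 1
Molecular formula: C8H6N2O.
DoU = (2C + 2 + N − H − X) / 2 = (2·8 + 2 + 2 − 6 − 0) / 2 = 7.

7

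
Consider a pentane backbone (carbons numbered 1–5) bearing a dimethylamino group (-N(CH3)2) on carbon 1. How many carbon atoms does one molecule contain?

Atom tally by fragment:
  (CH3)2NCH2 → C:3 H:8 N:1
  CH2 → C:1 H:2
  CH2 → C:1 H:2
  CH2 → C:1 H:2
  CH3 → C:1 H:3
Element totals:
  C: 7
  H: 17
  N: 1

7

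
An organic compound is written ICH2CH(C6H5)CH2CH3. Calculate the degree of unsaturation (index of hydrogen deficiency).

Atom tally by fragment:
  ICH2 → C:1 H:2 I:1
  CH(C6H5) → C:7 H:6
  CH2 → C:1 H:2
  CH3 → C:1 H:3
Element totals:
  C: 10
  H: 13
  I: 1
Molecular formula: C10H13I.
DoU = (2C + 2 + N − H − X) / 2 = (2·10 + 2 + 0 − 13 − 1) / 2 = 4.

4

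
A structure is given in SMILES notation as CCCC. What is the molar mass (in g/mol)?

Atom tally by fragment:
  CH3 → C:1 H:3
  CH2 → C:1 H:2
  CH2 → C:1 H:2
  CH3 → C:1 H:3
Element totals:
  C: 4
  H: 10
Molecular formula: C4H10.
  M = 4(12.011) + 10(1.008)
    = 48.044 + 10.080 = 58.124

58.12 g/mol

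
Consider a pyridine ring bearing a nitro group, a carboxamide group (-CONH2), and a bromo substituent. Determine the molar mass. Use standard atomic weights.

246.02 g/mol

Atom tally by fragment:
  pyridine ring core → C:5 H:5 N:1
  (− 3 ring H displaced by substituents)
  + NO2 → N:1 O:2
  + CONH2 → C:1 H:2 O:1 N:1
  + Br → Br:1
Element totals:
  C: 6
  H: 4
  Br: 1
  N: 3
  O: 3
Molecular formula: C6H4BrN3O3.
  M = 6(12.011) + 4(1.008) + 79.904 + 3(14.007) + 3(15.999)
    = 72.066 + 4.032 + 79.904 + 42.021 + 47.997 = 246.020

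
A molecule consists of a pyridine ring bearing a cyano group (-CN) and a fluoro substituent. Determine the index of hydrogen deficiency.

6

Atom tally by fragment:
  pyridine ring core → C:5 H:5 N:1
  (− 2 ring H displaced by substituents)
  + CN → C:1 N:1
  + F → F:1
Element totals:
  C: 6
  H: 3
  F: 1
  N: 2
Molecular formula: C6H3FN2.
DoU = (2C + 2 + N − H − X) / 2 = (2·6 + 2 + 2 − 3 − 1) / 2 = 6.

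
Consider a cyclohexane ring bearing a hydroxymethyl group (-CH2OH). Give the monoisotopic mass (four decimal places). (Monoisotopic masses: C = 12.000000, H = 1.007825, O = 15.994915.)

114.1045

Atom tally by fragment:
  cyclohexane ring core → C:6 H:12
  (− 1 ring H displaced by substituents)
  + CH2OH → C:1 H:3 O:1
Element totals:
  C: 7
  H: 14
  O: 1
Molecular formula: C7H14O.
  M = 7(12.0) + 14(1.007825) + 15.994915
    = 84.000000 + 14.109550 + 15.994915 = 114.104465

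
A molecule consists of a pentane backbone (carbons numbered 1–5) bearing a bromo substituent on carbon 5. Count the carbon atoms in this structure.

Atom tally by fragment:
  CH3 → C:1 H:3
  CH2 → C:1 H:2
  CH2 → C:1 H:2
  CH2 → C:1 H:2
  CH2Br → C:1 H:2 Br:1
Element totals:
  C: 5
  H: 11
  Br: 1

5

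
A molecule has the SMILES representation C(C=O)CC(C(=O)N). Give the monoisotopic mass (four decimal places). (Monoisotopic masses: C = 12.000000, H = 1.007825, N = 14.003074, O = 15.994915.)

Atom tally by fragment:
  OHCCH2 → C:2 H:3 O:1
  CH2 → C:1 H:2
  CH2CONH2 → C:2 H:4 O:1 N:1
Element totals:
  C: 5
  H: 9
  N: 1
  O: 2
Molecular formula: C5H9NO2.
  M = 5(12.0) + 9(1.007825) + 14.003074 + 2(15.994915)
    = 60.000000 + 9.070425 + 14.003074 + 31.989830 = 115.063329

115.0633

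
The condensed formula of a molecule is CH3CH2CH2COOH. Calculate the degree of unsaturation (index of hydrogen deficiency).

Atom tally by fragment:
  CH3 → C:1 H:3
  CH2 → C:1 H:2
  CH2COOH → C:2 H:3 O:2
Element totals:
  C: 4
  H: 8
  O: 2
Molecular formula: C4H8O2.
DoU = (2C + 2 + N − H − X) / 2 = (2·4 + 2 + 0 − 8 − 0) / 2 = 1.

1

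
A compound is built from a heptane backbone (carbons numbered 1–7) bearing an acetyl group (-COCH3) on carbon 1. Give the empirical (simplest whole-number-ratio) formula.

C9H18O

Atom tally by fragment:
  CH3COCH2 → C:3 H:5 O:1
  CH2 → C:1 H:2
  CH2 → C:1 H:2
  CH2 → C:1 H:2
  CH2 → C:1 H:2
  CH2 → C:1 H:2
  CH3 → C:1 H:3
Element totals:
  C: 9
  H: 18
  O: 1
Molecular formula: C9H18O.
gcd of subscripts (9, 18, 1) = 1, so the empirical formula equals the molecular formula.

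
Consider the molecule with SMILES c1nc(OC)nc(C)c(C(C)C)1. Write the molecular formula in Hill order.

Atom tally by fragment:
  pyrimidine ring core → C:4 H:4 N:2
  (− 3 ring H displaced by substituents)
  + OCH3 → C:1 H:3 O:1
  + CH3 → C:1 H:3
  + CH(CH3)2 → C:3 H:7
Element totals:
  C: 9
  H: 14
  N: 2
  O: 1

C9H14N2O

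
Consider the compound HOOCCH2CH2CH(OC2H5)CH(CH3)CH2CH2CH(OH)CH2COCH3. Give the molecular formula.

C14H26O5

Element totals:
  C: 14
  H: 26
  O: 5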